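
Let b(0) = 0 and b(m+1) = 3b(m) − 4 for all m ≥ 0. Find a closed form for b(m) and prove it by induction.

Claim: b(m) = -2·3^m + 2.

Base case: b(0) = 0, and -2·3^0 + 2 = -2 + 2 = 0.
Assume b(r) = -2·3^r + 2 for some r ≥ 0.
Then b(r+1) = 3b(r) − 4 = 3·(-2·3^r + 2) − 4 = -6·3^r + 6 − 4 = -2·3^{r+1} + 2.
So the formula holds for r+1, and by induction b(m) = -2·3^m + 2 for all m ≥ 0.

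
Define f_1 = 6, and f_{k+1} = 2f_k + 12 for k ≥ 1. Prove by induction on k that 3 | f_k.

Base case: f_1 = 6 = 3·2, so 3 | f_1.
Assume 3 | f_r, so f_r = 3t for some integer t.
Then f_{r+1} = 2f_r + 12 = 2·(3t) + 12 = 3(2t + 4), so 3 | f_{r+1}.
So the property holds for r+1, and by induction 3 | f_k for all k ≥ 1.

3 | f_k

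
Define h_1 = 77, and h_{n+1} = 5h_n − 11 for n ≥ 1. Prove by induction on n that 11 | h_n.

Base case: h_1 = 77 = 11·7, so 11 | h_1.
Assume 11 | h_k, so h_k = 11t for some integer t.
Then h_{k+1} = 5h_k − 11 = 5·(11t) − 11 = 11(5t − 1), so 11 | h_{k+1}.
This completes the inductive step, so 11 | h_n for all n ≥ 1.

11 | h_n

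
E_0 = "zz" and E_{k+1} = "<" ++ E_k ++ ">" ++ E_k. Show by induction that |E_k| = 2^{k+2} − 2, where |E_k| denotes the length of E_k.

Base case: |E_0| = 2, and 2^{0+2} − 2 = 2.
Assume |E_m| = 2^{m+2} − 2.
Then |E_{m+1}| = 1 + |E_m| + 1 + |E_m| = 2|E_m| + 2 = 2(2^{m+2} − 2) + 2 = 2^{m+3} − 4 + 2 = 2^{m+3} − 2.
By induction, |E_k| = 2^{k+2} − 2 for all k ≥ 0.

|E_k| = 2^{k+2} − 2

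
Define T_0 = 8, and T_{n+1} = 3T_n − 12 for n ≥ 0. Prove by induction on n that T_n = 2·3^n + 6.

Base case: T_0 = 8, and 2·3^0 + 6 = 2 + 6 = 8.
Assume T_k = 2·3^k + 6 for some k ≥ 0.
Then T_{k+1} = 3T_k − 12 = 3·(2·3^k + 6) − 12 = 6·3^k + 18 − 12 = 2·3^{k+1} + 6.
By induction, T_n = 2·3^n + 6 for all n ≥ 0.

T_n = 2·3^n + 6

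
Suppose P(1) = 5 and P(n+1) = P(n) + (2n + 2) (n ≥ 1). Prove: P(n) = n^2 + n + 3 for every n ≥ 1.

Base case: P(1) = 5, and 1^2 + 1 + 3 = 5.
Assume P(m) = m^2 + m + 3.
Then P(m+1) = P(m) + (2m + 2) = (m^2 + m + 3) + (2m + 2) = m^2 + 3m + 5,
and (m+1)^2 + (m+1) + 3 = m^2 + 3m + 5.
Hence P(n) = n^2 + n + 3 for every n ≥ 1, by induction.

P(n) = n^2 + n + 3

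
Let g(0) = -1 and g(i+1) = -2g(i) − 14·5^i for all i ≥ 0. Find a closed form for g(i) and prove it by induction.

Claim: g(i) = (-2)^i − 2·5^i.

Base case: g(0) = -1, and (-2)^0 − 2·5^0 = 1 − 2 = -1.
Assume g(m) = (-2)^m − 2·5^m for some m ≥ 0.
Then g(m+1) = -2g(m) − 14·5^m = -2·((-2)^m − 2·5^m) − 14·5^m = (-2)^{m+1} + 4·5^m − 14·5^m = (-2)^{m+1} − 10·5^m = (-2)^{m+1} − 2·5^{m+1}.
Hence g(i) = (-2)^i − 2·5^i for every i ≥ 0, by induction.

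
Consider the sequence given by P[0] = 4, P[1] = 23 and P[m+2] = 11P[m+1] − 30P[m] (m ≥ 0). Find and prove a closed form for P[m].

Claim: P[m] = 3·6^m + 5^m.

Base cases: P[0] = 4 and 3·6^0 + 5^0 = 4; P[1] = 23 and 3·6^1 + 5^1 = 23.
Assume P[j] = 3·6^j + 5^j for all 0 ≤ j ≤ r, where r ≥ 1.
Then P[r+1] = 11P[r] − 30P[r−1] = 11·(3·6^r + 5^r) − 30·(3·6^{r−1} + 5^{r−1}) = 3·(11·6 − 30)6^{r−1} + (11·5 − 30)5^{r−1} = 108·6^{r−1} + 25·5^{r−1} = 3·6^{r+1} + 5^{r+1}.
This completes the inductive step, so P[m] = 3·6^m + 5^m for all m ≥ 0.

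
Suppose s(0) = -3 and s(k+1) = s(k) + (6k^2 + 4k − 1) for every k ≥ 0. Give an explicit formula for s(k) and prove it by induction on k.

Claim: s(k) = 2k^3 − k^2 − 2k − 3.

Base case: s(0) = -3, and 2·0^3 − 0^2 − 2·0 − 3 = -3.
Assume s(j) = 2j^3 − j^2 − 2j − 3.
Then s(j+1) = s(j) + (6j^2 + 4j − 1) = (2j^3 − j^2 − 2j − 3) + (6j^2 + 4j − 1) = 2j^3 + 5j^2 + 2j − 4,
and 2·(j+1)^3 − (j+1)^2 − 2·(j+1) − 3 = 2j^3 + 5j^2 + 2j − 4.
By induction, s(k) = 2k^3 − k^2 − 2k − 3 for all k ≥ 0.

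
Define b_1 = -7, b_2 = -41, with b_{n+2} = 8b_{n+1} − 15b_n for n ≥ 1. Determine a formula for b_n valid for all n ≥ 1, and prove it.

Claim: b_n = 3^n − 2·5^n.

Base cases: b_1 = -7 and 3^1 − 2·5^1 = -7; b_2 = -41 and 3^2 − 2·5^2 = -41.
Assume b_j = 3^j − 2·5^j for all 1 ≤ j ≤ m, where m ≥ 2.
Then b_{m+1} = 8b_m − 15b_{m−1} = 8·(3^m − 2·5^m) − 15·(3^{m−1} − 2·5^{m−1}) = (8·3 − 15)3^{m−1} − 2·(8·5 − 15)5^{m−1} = 9·3^{m−1} − 50·5^{m−1} = 3^{m+1} − 2·5^{m+1}.
By strong induction, b_n = 3^n − 2·5^n for all n ≥ 1.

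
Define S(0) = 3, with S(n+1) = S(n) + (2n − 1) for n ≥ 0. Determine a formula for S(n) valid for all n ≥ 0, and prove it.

Claim: S(n) = n^2 − 2n + 3.

Base case: S(0) = 3, and 0^2 − 2·0 + 3 = 3.
Assume S(j) = j^2 − 2j + 3.
Then S(j+1) = S(j) + (2j − 1) = (j^2 − 2j + 3) + (2j − 1) = j^2 + 2,
and (j+1)^2 − 2·(j+1) + 3 = j^2 + 2.
Hence S(n) = n^2 − 2n + 3 for every n ≥ 0, by induction.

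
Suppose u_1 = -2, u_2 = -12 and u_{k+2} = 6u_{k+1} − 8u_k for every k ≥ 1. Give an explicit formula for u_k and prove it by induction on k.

Claim: u_k = -4^k + 2^k.

Base cases: u_1 = -2 and -4^1 + 2^1 = -2; u_2 = -12 and -4^2 + 2^2 = -12.
Assume u_j = -4^j + 2^j for all 1 ≤ j ≤ m, where m ≥ 2.
Then u_{m+1} = 6u_m − 8u_{m−1} = 6·(-4^m + 2^m) − 8·(-4^{m−1} + 2^{m−1}) = -(6·4 − 8)4^{m−1} + (6·2 − 8)2^{m−1} = -16·4^{m−1} + 4·2^{m−1} = -4^{m+1} + 2^{m+1}.
Hence u_k = -4^k + 2^k for every k ≥ 1, by strong induction.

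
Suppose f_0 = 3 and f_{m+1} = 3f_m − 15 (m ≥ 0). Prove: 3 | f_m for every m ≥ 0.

Base case: f_0 = 3 = 3·1, so 3 | f_0.
Assume 3 | f_j, so f_j = 3t for some integer t.
Then f_{j+1} = 3f_j − 15 = 3·(3t) − 15 = 3(3t − 5), so 3 | f_{j+1}.
So the property holds for j+1, and by induction 3 | f_m for all m ≥ 0.

3 | f_m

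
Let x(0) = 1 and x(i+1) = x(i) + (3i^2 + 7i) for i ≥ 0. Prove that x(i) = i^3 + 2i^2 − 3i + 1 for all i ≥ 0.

Base case: x(0) = 1, and 0^3 + 2·0^2 − 3·0 + 1 = 1.
Assume x(m) = m^3 + 2m^2 − 3m + 1.
Then x(m+1) = x(m) + (3m^2 + 7m) = (m^3 + 2m^2 − 3m + 1) + (3m^2 + 7m) = m^3 + 5m^2 + 4m + 1,
and (m+1)^3 + 2·(m+1)^2 − 3·(m+1) + 1 = m^3 + 5m^2 + 4m + 1.
By induction, x(i) = i^3 + 2i^2 − 3i + 1 for all i ≥ 0.

x(i) = i^3 + 2i^2 − 3i + 1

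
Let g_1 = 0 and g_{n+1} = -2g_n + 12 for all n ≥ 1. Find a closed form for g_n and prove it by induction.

Claim: g_n = 2·(-2)^n + 4.

Base case: g_1 = 0, and 2·(-2)^1 + 4 = -4 + 4 = 0.
Assume g_r = 2·(-2)^r + 4 for some r ≥ 1.
Then g_{r+1} = -2g_r + 12 = -2·(2·(-2)^r + 4) + 12 = -4·(-2)^r − 8 + 12 = 2·(-2)^{r+1} + 4.
This completes the inductive step, so g_n = 2·(-2)^n + 4 for all n ≥ 1.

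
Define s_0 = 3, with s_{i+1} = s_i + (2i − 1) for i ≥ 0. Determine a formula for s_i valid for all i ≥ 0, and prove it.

Claim: s_i = i^2 − 2i + 3.

Base case: s_0 = 3, and 0^2 − 2·0 + 3 = 3.
Assume s_r = r^2 − 2r + 3.
Then s_{r+1} = s_r + (2r − 1) = (r^2 − 2r + 3) + (2r − 1) = r^2 + 2,
and (r+1)^2 − 2·(r+1) + 3 = r^2 + 2.
This completes the inductive step, so s_i = i^2 − 2i + 3 for all i ≥ 0.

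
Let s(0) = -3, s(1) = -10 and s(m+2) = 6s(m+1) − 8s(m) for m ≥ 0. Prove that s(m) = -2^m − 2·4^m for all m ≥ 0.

Base cases: s(0) = -3 and -2^0 − 2·4^0 = -3; s(1) = -10 and -2^1 − 2·4^1 = -10.
Assume s(j) = -2^j − 2·4^j for all 0 ≤ j ≤ k, where k ≥ 1.
Then s(k+1) = 6s(k) − 8s(k−1) = 6·(-2^k − 2·4^k) − 8·(-2^{k−1} − 2·4^{k−1}) = -(6·2 − 8)2^{k−1} − 2·(6·4 − 8)4^{k−1} = -4·2^{k−1} − 32·4^{k−1} = -2^{k+1} − 2·4^{k+1}.
Hence s(m) = -2^m − 2·4^m for every m ≥ 0, by strong induction.

s(m) = -2^m − 2·4^m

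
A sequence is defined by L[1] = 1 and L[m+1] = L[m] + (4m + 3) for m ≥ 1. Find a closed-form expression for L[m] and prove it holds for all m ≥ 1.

Claim: L[m] = 2m^2 + m − 2.

Base case: L[1] = 1, and 2·1^2 + 1 − 2 = 1.
Assume L[j] = 2j^2 + j − 2.
Then L[j+1] = L[j] + (4j + 3) = (2j^2 + j − 2) + (4j + 3) = 2j^2 + 5j + 1,
and 2·(j+1)^2 + (j+1) − 2 = 2j^2 + 5j + 1.
By induction, L[m] = 2m^2 + m − 2 for all m ≥ 1.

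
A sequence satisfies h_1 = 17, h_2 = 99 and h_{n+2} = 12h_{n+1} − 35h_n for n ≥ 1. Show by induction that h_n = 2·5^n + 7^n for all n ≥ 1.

Base cases: h_1 = 17 and 2·5^1 + 7^1 = 17; h_2 = 99 and 2·5^2 + 7^2 = 99.
Assume h_j = 2·5^j + 7^j for all 1 ≤ j ≤ m, where m ≥ 2.
Then h_{m+1} = 12h_m − 35h_{m−1} = 12·(2·5^m + 7^m) − 35·(2·5^{m−1} + 7^{m−1}) = 2·(12·5 − 35)5^{m−1} + (12·7 − 35)7^{m−1} = 50·5^{m−1} + 49·7^{m−1} = 2·5^{m+1} + 7^{m+1}.
So the formula holds for m+1, and by strong induction h_n = 2·5^n + 7^n for all n ≥ 1.

h_n = 2·5^n + 7^n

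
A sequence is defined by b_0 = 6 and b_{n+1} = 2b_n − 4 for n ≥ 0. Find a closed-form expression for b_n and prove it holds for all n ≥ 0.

Claim: b_n = 2^{n+1} + 4.

Base case: b_0 = 6, and 2^{0+1} + 4 = 2 + 4 = 6.
Assume b_k = 2^{k+1} + 4 for some k ≥ 0.
Then b_{k+1} = 2b_k − 4 = 2·(2^{k+1} + 4) − 4 = 2^{k+2} + 8 − 4 = 2^{k+2} + 4.
By induction, b_n = 2^{n+1} + 4 for all n ≥ 0.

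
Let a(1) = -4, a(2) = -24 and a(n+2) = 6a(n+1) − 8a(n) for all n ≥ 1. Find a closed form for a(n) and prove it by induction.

Claim: a(n) = 2·2^n − 2·4^n.

Base cases: a(1) = -4 and 2·2^1 − 2·4^1 = -4; a(2) = -24 and 2·2^2 − 2·4^2 = -24.
Assume a(i) = 2·2^i − 2·4^i for all 1 ≤ i ≤ j, where j ≥ 2.
Then a(j+1) = 6a(j) − 8a(j−1) = 6·(2·2^j − 2·4^j) − 8·(2·2^{j−1} − 2·4^{j−1}) = 2·(6·2 − 8)2^{j−1} − 2·(6·4 − 8)4^{j−1} = 8·2^{j−1} − 32·4^{j−1} = 2·2^{j+1} − 2·4^{j+1}.
Hence a(n) = 2·2^n − 2·4^n for every n ≥ 1, by strong induction.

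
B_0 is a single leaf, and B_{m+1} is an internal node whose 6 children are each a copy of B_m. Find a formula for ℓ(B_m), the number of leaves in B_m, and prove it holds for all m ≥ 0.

Claim: ℓ(B_m) = 6^m.

Base case: ℓ(B_0) = 1, and 6^0 = 1.
Assume ℓ(B_k) = 6^k.
Then ℓ(B_{k+1}) = 6·ℓ(B_k) = 6·6^k = 6^{k+1}.
So the formula holds for k+1, and by induction ℓ(B_m) = 6^m for all m ≥ 0.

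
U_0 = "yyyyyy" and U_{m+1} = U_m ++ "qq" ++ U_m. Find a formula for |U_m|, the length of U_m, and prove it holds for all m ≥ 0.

Claim: |U_m| = 2^{m+3} − 2.

Base case: |U_0| = 6, and 2^{0+3} − 2 = 6.
Assume |U_r| = 2^{r+3} − 2.
Then |U_{r+1}| = |U_r| + 2 + |U_r| = 2|U_r| + 2 = 2(2^{r+3} − 2) + 2 = 2^{r+1+3} − 4 + 2 = 2^{r+1+3} − 2.
This completes the inductive step, so |U_m| = 2^{m+3} − 2 for all m ≥ 0.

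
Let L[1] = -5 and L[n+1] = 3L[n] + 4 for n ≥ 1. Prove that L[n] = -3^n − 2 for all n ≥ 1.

Base case: L[1] = -5, and -3^1 − 2 = -3 − 2 = -5.
Assume L[r] = -3^r − 2 for some r ≥ 1.
Then L[r+1] = 3L[r] + 4 = 3·(-3^r − 2) + 4 = -3^{r+1} − 6 + 4 = -3^{r+1} − 2.
Hence L[n] = -3^n − 2 for every n ≥ 1, by induction.

L[n] = -3^n − 2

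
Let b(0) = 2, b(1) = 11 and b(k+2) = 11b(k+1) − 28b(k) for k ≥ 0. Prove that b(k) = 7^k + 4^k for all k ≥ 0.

Base cases: b(0) = 2 and 7^0 + 4^0 = 2; b(1) = 11 and 7^1 + 4^1 = 11.
Assume b(i) = 7^i + 4^i for all 0 ≤ i ≤ j, where j ≥ 1.
Then b(j+1) = 11b(j) − 28b(j−1) = 11·(7^j + 4^j) − 28·(7^{j−1} + 4^{j−1}) = (11·7 − 28)7^{j−1} + (11·4 − 28)4^{j−1} = 49·7^{j−1} + 16·4^{j−1} = 7^{j+1} + 4^{j+1}.
Hence b(k) = 7^k + 4^k for every k ≥ 0, by strong induction.

b(k) = 7^k + 4^k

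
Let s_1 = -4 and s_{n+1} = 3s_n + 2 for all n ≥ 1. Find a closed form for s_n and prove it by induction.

Claim: s_n = -3^n − 1.

Base case: s_1 = -4, and -3^1 − 1 = -3 − 1 = -4.
Assume s_k = -3^k − 1 for some k ≥ 1.
Then s_{k+1} = 3s_k + 2 = 3·(-3^k − 1) + 2 = -3^{k+1} − 3 + 2 = -3^{k+1} − 1.
By induction, s_n = -3^n − 1 for all n ≥ 1.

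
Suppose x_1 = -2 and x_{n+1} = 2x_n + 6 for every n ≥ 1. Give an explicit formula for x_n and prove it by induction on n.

Claim: x_n = 2^{n+1} − 6.

Base case: x_1 = -2, and 2^{1+1} − 6 = 4 − 6 = -2.
Assume x_m = 2^{m+1} − 6 for some m ≥ 1.
Then x_{m+1} = 2x_m + 6 = 2·(2^{m+1} − 6) + 6 = 2^{m+2} − 12 + 6 = 2^{m+2} − 6.
This completes the inductive step, so x_n = 2^{n+1} − 6 for all n ≥ 1.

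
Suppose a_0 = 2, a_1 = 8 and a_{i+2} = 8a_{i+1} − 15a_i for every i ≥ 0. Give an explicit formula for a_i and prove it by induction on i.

Claim: a_i = 3^i + 5^i.

Base cases: a_0 = 2 and 3^0 + 5^0 = 2; a_1 = 8 and 3^1 + 5^1 = 8.
Assume a_t = 3^t + 5^t for all 0 ≤ t ≤ j, where j ≥ 1.
Then a_{j+1} = 8a_j − 15a_{j−1} = 8·(3^j + 5^j) − 15·(3^{j−1} + 5^{j−1}) = (8·3 − 15)3^{j−1} + (8·5 − 15)5^{j−1} = 9·3^{j−1} + 25·5^{j−1} = 3^{j+1} + 5^{j+1}.
This completes the inductive step, so a_i = 3^i + 5^i for all i ≥ 0.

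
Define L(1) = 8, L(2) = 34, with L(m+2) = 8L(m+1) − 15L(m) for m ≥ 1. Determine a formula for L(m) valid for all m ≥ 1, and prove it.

Claim: L(m) = 3^m + 5^m.

Base cases: L(1) = 8 and 3^1 + 5^1 = 8; L(2) = 34 and 3^2 + 5^2 = 34.
Assume L(j) = 3^j + 5^j for all 1 ≤ j ≤ k, where k ≥ 2.
Then L(k+1) = 8L(k) − 15L(k−1) = 8·(3^k + 5^k) − 15·(3^{k−1} + 5^{k−1}) = (8·3 − 15)3^{k−1} + (8·5 − 15)5^{k−1} = 9·3^{k−1} + 25·5^{k−1} = 3^{k+1} + 5^{k+1}.
This completes the inductive step, so L(m) = 3^m + 5^m for all m ≥ 1.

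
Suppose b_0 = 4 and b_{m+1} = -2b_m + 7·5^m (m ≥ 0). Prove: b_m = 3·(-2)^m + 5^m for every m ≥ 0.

Base case: b_0 = 4, and 3·(-2)^0 + 5^0 = 3 + 1 = 4.
Assume b_j = 3·(-2)^j + 5^j for some j ≥ 0.
Then b_{j+1} = -2b_j + 7·5^j = -2·(3·(-2)^j + 5^j) + 7·5^j = 3·(-2)^{j+1} − 2·5^j + 7·5^j = 3·(-2)^{j+1} + 5·5^j = 3·(-2)^{j+1} + 5^{j+1}.
So the formula holds for j+1, and by induction b_m = 3·(-2)^m + 5^m for all m ≥ 0.

b_m = 3·(-2)^m + 5^m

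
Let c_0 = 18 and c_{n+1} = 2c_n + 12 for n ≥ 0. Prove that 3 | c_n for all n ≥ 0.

Base case: c_0 = 18 = 3·6, so 3 | c_0.
Assume 3 | c_j, so c_j = 3t for some integer t.
Then c_{j+1} = 2c_j + 12 = 2·(3t) + 12 = 3(2t + 4), so 3 | c_{j+1}.
So the property holds for j+1, and by induction 3 | c_n for all n ≥ 0.

3 | c_n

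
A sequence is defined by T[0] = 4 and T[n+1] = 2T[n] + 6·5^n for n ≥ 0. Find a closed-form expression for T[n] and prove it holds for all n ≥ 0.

Claim: T[n] = 2·2^n + 2·5^n.

Base case: T[0] = 4, and 2·2^0 + 2·5^0 = 2 + 2 = 4.
Assume T[r] = 2·2^r + 2·5^r for some r ≥ 0.
Then T[r+1] = 2T[r] + 6·5^r = 2·(2·2^r + 2·5^r) + 6·5^r = 2·2^{r+1} + 4·5^r + 6·5^r = 2·2^{r+1} + 10·5^r = 2·2^{r+1} + 2·5^{r+1}.
By induction, T[n] = 2·2^n + 2·5^n for all n ≥ 0.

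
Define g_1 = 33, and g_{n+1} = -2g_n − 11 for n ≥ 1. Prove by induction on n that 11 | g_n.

Base case: g_1 = 33 = 11·3, so 11 | g_1.
Assume 11 | g_k, so g_k = 11t for some integer t.
Then g_{k+1} = -2g_k − 11 = -2·(11t) − 11 = 11(-2t − 1), so 11 | g_{k+1}.
So the property holds for k+1, and by induction 11 | g_n for all n ≥ 1.

11 | g_n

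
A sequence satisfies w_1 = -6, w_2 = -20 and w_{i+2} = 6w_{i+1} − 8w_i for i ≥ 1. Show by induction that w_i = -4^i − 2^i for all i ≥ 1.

Base cases: w_1 = -6 and -4^1 − 2^1 = -6; w_2 = -20 and -4^2 − 2^2 = -20.
Assume w_t = -4^t − 2^t for all 1 ≤ t ≤ j, where j ≥ 2.
Then w_{j+1} = 6w_j − 8w_{j−1} = 6·(-4^j − 2^j) − 8·(-4^{j−1} − 2^{j−1}) = -(6·4 − 8)4^{j−1} − (6·2 − 8)2^{j−1} = -16·4^{j−1} − 4·2^{j−1} = -4^{j+1} − 2^{j+1}.
Hence w_i = -4^i − 2^i for every i ≥ 1, by strong induction.

w_i = -4^i − 2^i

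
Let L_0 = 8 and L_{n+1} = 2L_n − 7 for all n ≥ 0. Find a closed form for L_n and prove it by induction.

Claim: L_n = 2^n + 7.

Base case: L_0 = 8, and 2^0 + 7 = 1 + 7 = 8.
Assume L_j = 2^j + 7 for some j ≥ 0.
Then L_{j+1} = 2L_j − 7 = 2·(2^j + 7) − 7 = 2^{j+1} + 14 − 7 = 2^{j+1} + 7.
By induction, L_n = 2^n + 7 for all n ≥ 0.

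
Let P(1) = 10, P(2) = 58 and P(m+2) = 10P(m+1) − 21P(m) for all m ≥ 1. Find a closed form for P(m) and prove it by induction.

Claim: P(m) = 7^m + 3^m.

Base cases: P(1) = 10 and 7^1 + 3^1 = 10; P(2) = 58 and 7^2 + 3^2 = 58.
Assume P(i) = 7^i + 3^i for all 1 ≤ i ≤ j, where j ≥ 2.
Then P(j+1) = 10P(j) − 21P(j−1) = 10·(7^j + 3^j) − 21·(7^{j−1} + 3^{j−1}) = (10·7 − 21)7^{j−1} + (10·3 − 21)3^{j−1} = 49·7^{j−1} + 9·3^{j−1} = 7^{j+1} + 3^{j+1}.
Hence P(m) = 7^m + 3^m for every m ≥ 1, by strong induction.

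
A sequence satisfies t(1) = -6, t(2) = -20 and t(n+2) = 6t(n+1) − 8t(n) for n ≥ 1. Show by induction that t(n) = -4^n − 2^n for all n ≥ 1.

Base cases: t(1) = -6 and -4^1 − 2^1 = -6; t(2) = -20 and -4^2 − 2^2 = -20.
Assume t(j) = -4^j − 2^j for all 1 ≤ j ≤ k, where k ≥ 2.
Then t(k+1) = 6t(k) − 8t(k−1) = 6·(-4^k − 2^k) − 8·(-4^{k−1} − 2^{k−1}) = -(6·4 − 8)4^{k−1} − (6·2 − 8)2^{k−1} = -16·4^{k−1} − 4·2^{k−1} = -4^{k+1} − 2^{k+1}.
By strong induction, t(n) = -4^n − 2^n for all n ≥ 1.

t(n) = -4^n − 2^n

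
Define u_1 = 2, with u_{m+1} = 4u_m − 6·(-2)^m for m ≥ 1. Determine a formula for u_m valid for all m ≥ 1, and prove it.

Claim: u_m = 4^m + (-2)^m.

Base case: u_1 = 2, and 4^1 + (-2)^1 = 4 − 2 = 2.
Assume u_j = 4^j + (-2)^j for some j ≥ 1.
Then u_{j+1} = 4u_j − 6·(-2)^j = 4·(4^j + (-2)^j) − 6·(-2)^j = 4^{j+1} + 4·(-2)^j − 6·(-2)^j = 4^{j+1} − 2·(-2)^j = 4^{j+1} + (-2)^{j+1}.
So the formula holds for j+1, and by induction u_m = 4^m + (-2)^m for all m ≥ 1.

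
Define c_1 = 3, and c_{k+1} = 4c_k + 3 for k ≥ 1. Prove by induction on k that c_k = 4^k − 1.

Base case: c_1 = 3, and 4^1 − 1 = 4 − 1 = 3.
Assume c_m = 4^m − 1 for some m ≥ 1.
Then c_{m+1} = 4c_m + 3 = 4·(4^m − 1) + 3 = 4^{m+1} − 4 + 3 = 4^{m+1} − 1.
So the formula holds for m+1, and by induction c_k = 4^k − 1 for all k ≥ 1.

c_k = 4^k − 1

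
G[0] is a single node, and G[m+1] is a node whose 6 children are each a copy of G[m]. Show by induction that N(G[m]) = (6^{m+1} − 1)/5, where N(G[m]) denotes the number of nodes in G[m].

Base case: N(G[0]) = 1, and (6^{0+1} − 1)/5 = 1.
Assume N(G[j]) = (6^{j+1} − 1)/5.
Then N(G[j+1]) = 1 + 6N(G[j]) = 1 + 6·(6^{j+1} − 1)/5 = 1 + (6^{j+2} − 6)/5 = (5 + 6^{j+2} − 6)/5 = (6^{j+2} − 1)/5.
So the formula holds for j+1, and by induction N(G[m]) = (6^{m+1} − 1)/5 for all m ≥ 0.

N(G[m]) = (6^{m+1} − 1)/5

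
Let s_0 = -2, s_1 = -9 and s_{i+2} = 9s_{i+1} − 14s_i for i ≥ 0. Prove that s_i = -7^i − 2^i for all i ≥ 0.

Base cases: s_0 = -2 and -7^0 − 2^0 = -2; s_1 = -9 and -7^1 − 2^1 = -9.
Assume s_j = -7^j − 2^j for all 0 ≤ j ≤ k, where k ≥ 1.
Then s_{k+1} = 9s_k − 14s_{k−1} = 9·(-7^k − 2^k) − 14·(-7^{k−1} − 2^{k−1}) = -(9·7 − 14)7^{k−1} − (9·2 − 14)2^{k−1} = -49·7^{k−1} − 4·2^{k−1} = -7^{k+1} − 2^{k+1}.
This completes the inductive step, so s_i = -7^i − 2^i for all i ≥ 0.

s_i = -7^i − 2^i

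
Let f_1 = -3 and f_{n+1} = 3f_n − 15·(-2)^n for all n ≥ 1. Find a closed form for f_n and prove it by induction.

Claim: f_n = 3^n + 3·(-2)^n.

Base case: f_1 = -3, and 3^1 + 3·(-2)^1 = 3 − 6 = -3.
Assume f_m = 3^m + 3·(-2)^m for some m ≥ 1.
Then f_{m+1} = 3f_m − 15·(-2)^m = 3·(3^m + 3·(-2)^m) − 15·(-2)^m = 3^{m+1} + 9·(-2)^m − 15·(-2)^m = 3^{m+1} − 6·(-2)^m = 3^{m+1} + 3·(-2)^{m+1}.
By induction, f_n = 3^n + 3·(-2)^n for all n ≥ 1.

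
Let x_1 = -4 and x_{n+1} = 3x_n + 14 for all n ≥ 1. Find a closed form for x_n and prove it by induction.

Claim: x_n = 3^n − 7.

Base case: x_1 = -4, and 3^1 − 7 = 3 − 7 = -4.
Assume x_k = 3^k − 7 for some k ≥ 1.
Then x_{k+1} = 3x_k + 14 = 3·(3^k − 7) + 14 = 3^{k+1} − 21 + 14 = 3^{k+1} − 7.
By induction, x_n = 3^n − 7 for all n ≥ 1.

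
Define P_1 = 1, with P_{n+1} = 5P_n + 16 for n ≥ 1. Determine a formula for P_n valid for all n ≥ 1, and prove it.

Claim: P_n = 5^n − 4.

Base case: P_1 = 1, and 5^1 − 4 = 5 − 4 = 1.
Assume P_m = 5^m − 4 for some m ≥ 1.
Then P_{m+1} = 5P_m + 16 = 5·(5^m − 4) + 16 = 5^{m+1} − 20 + 16 = 5^{m+1} − 4.
Hence P_n = 5^n − 4 for every n ≥ 1, by induction.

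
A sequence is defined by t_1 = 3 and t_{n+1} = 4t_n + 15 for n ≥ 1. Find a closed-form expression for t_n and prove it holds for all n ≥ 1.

Claim: t_n = 2·4^n − 5.

Base case: t_1 = 3, and 2·4^1 − 5 = 8 − 5 = 3.
Assume t_r = 2·4^r − 5 for some r ≥ 1.
Then t_{r+1} = 4t_r + 15 = 4·(2·4^r − 5) + 15 = 8·4^r − 20 + 15 = 2·4^{r+1} − 5.
Hence t_n = 2·4^n − 5 for every n ≥ 1, by induction.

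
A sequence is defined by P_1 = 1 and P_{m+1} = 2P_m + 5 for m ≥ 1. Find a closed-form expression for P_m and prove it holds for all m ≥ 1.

Claim: P_m = 3·2^m − 5.

Base case: P_1 = 1, and 3·2^1 − 5 = 6 − 5 = 1.
Assume P_j = 3·2^j − 5 for some j ≥ 1.
Then P_{j+1} = 2P_j + 5 = 2·(3·2^j − 5) + 5 = 6·2^j − 10 + 5 = 3·2^{j+1} − 5.
So the formula holds for j+1, and by induction P_m = 3·2^m − 5 for all m ≥ 1.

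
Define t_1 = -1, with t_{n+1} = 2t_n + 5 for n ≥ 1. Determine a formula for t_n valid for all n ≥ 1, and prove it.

Claim: t_n = 2^{n+1} − 5.

Base case: t_1 = -1, and 2^{1+1} − 5 = 4 − 5 = -1.
Assume t_k = 2^{k+1} − 5 for some k ≥ 1.
Then t_{k+1} = 2t_k + 5 = 2·(2^{k+1} − 5) + 5 = 2^{k+2} − 10 + 5 = 2^{k+2} − 5.
By induction, t_n = 2^{n+1} − 5 for all n ≥ 1.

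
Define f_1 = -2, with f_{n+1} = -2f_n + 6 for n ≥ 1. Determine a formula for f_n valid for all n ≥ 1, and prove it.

Claim: f_n = 2·(-2)^n + 2.

Base case: f_1 = -2, and 2·(-2)^1 + 2 = -4 + 2 = -2.
Assume f_m = 2·(-2)^m + 2 for some m ≥ 1.
Then f_{m+1} = -2f_m + 6 = -2·(2·(-2)^m + 2) + 6 = -4·(-2)^m − 4 + 6 = 2·(-2)^{m+1} + 2.
Hence f_n = 2·(-2)^n + 2 for every n ≥ 1, by induction.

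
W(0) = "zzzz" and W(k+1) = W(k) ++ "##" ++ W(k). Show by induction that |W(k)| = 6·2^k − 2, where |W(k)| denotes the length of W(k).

Base case: |W(0)| = 4, and 6·2^0 − 2 = 4.
Assume |W(j)| = 6·2^j − 2.
Then |W(j+1)| = |W(j)| + 2 + |W(j)| = 2|W(j)| + 2 = 2(6·2^j − 2) + 2 = 6·2^{j+1} − 4 + 2 = 6·2^{j+1} − 2.
This completes the inductive step, so |W(k)| = 6·2^k − 2 for all k ≥ 0.

|W(k)| = 6·2^k − 2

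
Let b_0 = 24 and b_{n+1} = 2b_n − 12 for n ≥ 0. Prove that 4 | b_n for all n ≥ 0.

Base case: b_0 = 24 = 4·6, so 4 | b_0.
Assume 4 | b_r, so b_r = 4t for some integer t.
Then b_{r+1} = 2b_r − 12 = 2·(4t) − 12 = 4(2t − 3), so 4 | b_{r+1}.
This completes the inductive step, so 4 | b_n for all n ≥ 0.

4 | b_n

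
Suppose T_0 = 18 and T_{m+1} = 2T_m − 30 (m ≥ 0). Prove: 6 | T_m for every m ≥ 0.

Base case: T_0 = 18 = 6·3, so 6 | T_0.
Assume 6 | T_j, so T_j = 6t for some integer t.
Then T_{j+1} = 2T_j − 30 = 2·(6t) − 30 = 6(2t − 5), so 6 | T_{j+1}.
Hence 6 | T_m for every m ≥ 0, by induction.

6 | T_m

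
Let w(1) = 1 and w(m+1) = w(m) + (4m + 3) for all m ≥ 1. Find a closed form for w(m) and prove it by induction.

Claim: w(m) = 2m^2 + m − 2.

Base case: w(1) = 1, and 2·1^2 + 1 − 2 = 1.
Assume w(j) = 2j^2 + j − 2.
Then w(j+1) = w(j) + (4j + 3) = (2j^2 + j − 2) + (4j + 3) = 2j^2 + 5j + 1,
and 2·(j+1)^2 + (j+1) − 2 = 2j^2 + 5j + 1.
Hence w(m) = 2m^2 + m − 2 for every m ≥ 1, by induction.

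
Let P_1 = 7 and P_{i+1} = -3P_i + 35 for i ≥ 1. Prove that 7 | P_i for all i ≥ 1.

Base case: P_1 = 7 = 7·1, so 7 | P_1.
Assume 7 | P_r, so P_r = 7t for some integer t.
Then P_{r+1} = -3P_r + 35 = -3·(7t) + 35 = 7(-3t + 5), so 7 | P_{r+1}.
By induction, 7 | P_i for all i ≥ 1.

7 | P_i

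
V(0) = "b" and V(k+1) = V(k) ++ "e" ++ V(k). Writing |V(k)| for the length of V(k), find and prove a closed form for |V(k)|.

Claim: |V(k)| = 2^{k+1} − 1.

Base case: |V(0)| = 1, and 2^{0+1} − 1 = 1.
Assume |V(m)| = 2^{m+1} − 1.
Then |V(m+1)| = |V(m)| + 1 + |V(m)| = 2|V(m)| + 1 = 2(2^{m+1} − 1) + 1 = 2^{m+2} − 2 + 1 = 2^{m+2} − 1.
This completes the inductive step, so |V(k)| = 2^{k+1} − 1 for all k ≥ 0.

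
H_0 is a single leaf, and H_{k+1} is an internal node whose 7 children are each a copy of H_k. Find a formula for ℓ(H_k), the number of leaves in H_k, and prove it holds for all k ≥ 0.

Claim: ℓ(H_k) = 7^k.

Base case: ℓ(H_0) = 1, and 7^0 = 1.
Assume ℓ(H_j) = 7^j.
Then ℓ(H_{j+1}) = 7·ℓ(H_j) = 7·7^j = 7^{j+1}.
This completes the inductive step, so ℓ(H_k) = 7^k for all k ≥ 0.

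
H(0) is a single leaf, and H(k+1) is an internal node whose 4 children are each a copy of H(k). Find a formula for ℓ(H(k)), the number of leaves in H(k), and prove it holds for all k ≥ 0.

Claim: ℓ(H(k)) = 4^k.

Base case: ℓ(H(0)) = 1, and 4^0 = 1.
Assume ℓ(H(r)) = 4^r.
Then ℓ(H(r+1)) = 4·ℓ(H(r)) = 4·4^r = 4^{r+1}.
This completes the inductive step, so ℓ(H(k)) = 4^k for all k ≥ 0.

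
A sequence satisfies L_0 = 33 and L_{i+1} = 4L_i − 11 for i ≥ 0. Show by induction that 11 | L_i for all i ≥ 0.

Base case: L_0 = 33 = 11·3, so 11 | L_0.
Assume 11 | L_r, so L_r = 11t for some integer t.
Then L_{r+1} = 4L_r − 11 = 4·(11t) − 11 = 11(4t − 1), so 11 | L_{r+1}.
So the property holds for r+1, and by induction 11 | L_i for all i ≥ 0.

11 | L_i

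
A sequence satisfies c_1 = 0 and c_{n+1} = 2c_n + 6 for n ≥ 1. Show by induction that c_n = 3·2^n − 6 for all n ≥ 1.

Base case: c_1 = 0, and 3·2^1 − 6 = 6 − 6 = 0.
Assume c_j = 3·2^j − 6 for some j ≥ 1.
Then c_{j+1} = 2c_j + 6 = 2·(3·2^j − 6) + 6 = 6·2^j − 12 + 6 = 3·2^{j+1} − 6.
Hence c_n = 3·2^n − 6 for every n ≥ 1, by induction.

c_n = 3·2^n − 6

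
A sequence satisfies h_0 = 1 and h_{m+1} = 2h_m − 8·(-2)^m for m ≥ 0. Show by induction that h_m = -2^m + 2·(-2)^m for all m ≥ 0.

Base case: h_0 = 1, and -2^0 + 2·(-2)^0 = -1 + 2 = 1.
Assume h_r = -2^r + 2·(-2)^r for some r ≥ 0.
Then h_{r+1} = 2h_r − 8·(-2)^r = 2·(-2^r + 2·(-2)^r) − 8·(-2)^r = -2^{r+1} + 4·(-2)^r − 8·(-2)^r = -2^{r+1} − 4·(-2)^r = -2^{r+1} + 2·(-2)^{r+1}.
Hence h_m = -2^m + 2·(-2)^m for every m ≥ 0, by induction.

h_m = -2^m + 2·(-2)^m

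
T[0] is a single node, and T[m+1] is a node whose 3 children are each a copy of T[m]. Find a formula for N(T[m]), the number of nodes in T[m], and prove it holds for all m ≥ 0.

Claim: N(T[m]) = (3^{m+1} − 1)/2.

Base case: N(T[0]) = 1, and (3^{0+1} − 1)/2 = 1.
Assume N(T[r]) = (3^{r+1} − 1)/2.
Then N(T[r+1]) = 1 + 3N(T[r]) = 1 + 3·(3^{r+1} − 1)/2 = 1 + (3^{r+2} − 3)/2 = (2 + 3^{r+2} − 3)/2 = (3^{r+2} − 1)/2.
By induction, N(T[m]) = (3^{m+1} − 1)/2 for all m ≥ 0.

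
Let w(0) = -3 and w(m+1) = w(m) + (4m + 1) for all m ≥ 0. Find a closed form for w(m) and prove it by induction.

Claim: w(m) = 2m^2 − m − 3.

Base case: w(0) = -3, and 2·0^2 − 0 − 3 = -3.
Assume w(k) = 2k^2 − k − 3.
Then w(k+1) = w(k) + (4k + 1) = (2k^2 − k − 3) + (4k + 1) = 2k^2 + 3k − 2,
and 2·(k+1)^2 − (k+1) − 3 = 2k^2 + 3k − 2.
By induction, w(m) = 2m^2 − m − 3 for all m ≥ 0.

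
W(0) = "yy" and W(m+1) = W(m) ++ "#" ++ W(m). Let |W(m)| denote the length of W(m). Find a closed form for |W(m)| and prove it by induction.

Claim: |W(m)| = 3·2^m − 1.

Base case: |W(0)| = 2, and 3·2^0 − 1 = 2.
Assume |W(k)| = 3·2^k − 1.
Then |W(k+1)| = |W(k)| + 1 + |W(k)| = 2|W(k)| + 1 = 2(3·2^k − 1) + 1 = 3·2^{k+1} − 2 + 1 = 3·2^{k+1} − 1.
Hence |W(m)| = 3·2^m − 1 for every m ≥ 0, by induction.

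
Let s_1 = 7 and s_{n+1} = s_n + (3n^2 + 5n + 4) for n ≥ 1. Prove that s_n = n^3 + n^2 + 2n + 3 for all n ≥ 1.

Base case: s_1 = 7, and 1^3 + 1^2 + 2·1 + 3 = 7.
Assume s_m = m^3 + m^2 + 2m + 3.
Then s_{m+1} = s_m + (3m^2 + 5m + 4) = (m^3 + m^2 + 2m + 3) + (3m^2 + 5m + 4) = m^3 + 4m^2 + 7m + 7,
and (m+1)^3 + (m+1)^2 + 2·(m+1) + 3 = m^3 + 4m^2 + 7m + 7.
This completes the inductive step, so s_n = n^3 + n^2 + 2n + 3 for all n ≥ 1.

s_n = n^3 + n^2 + 2n + 3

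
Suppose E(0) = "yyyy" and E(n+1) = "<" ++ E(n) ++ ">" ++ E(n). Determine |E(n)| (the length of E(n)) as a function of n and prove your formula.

Claim: |E(n)| = 6·2^n − 2.

Base case: |E(0)| = 4, and 6·2^0 − 2 = 4.
Assume |E(r)| = 6·2^r − 2.
Then |E(r+1)| = 1 + |E(r)| + 1 + |E(r)| = 2|E(r)| + 2 = 2(6·2^r − 2) + 2 = 6·2^{r+1} − 4 + 2 = 6·2^{r+1} − 2.
By induction, |E(n)| = 6·2^n − 2 for all n ≥ 0.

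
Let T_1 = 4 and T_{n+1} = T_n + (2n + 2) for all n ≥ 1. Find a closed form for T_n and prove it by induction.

Claim: T_n = n^2 + n + 2.

Base case: T_1 = 4, and 1^2 + 1 + 2 = 4.
Assume T_k = k^2 + k + 2.
Then T_{k+1} = T_k + (2k + 2) = (k^2 + k + 2) + (2k + 2) = k^2 + 3k + 4,
and (k+1)^2 + (k+1) + 2 = k^2 + 3k + 4.
This completes the inductive step, so T_n = n^2 + n + 2 for all n ≥ 1.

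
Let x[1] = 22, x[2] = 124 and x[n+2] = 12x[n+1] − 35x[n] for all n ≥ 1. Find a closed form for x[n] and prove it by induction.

Claim: x[n] = 3·5^n + 7^n.

Base cases: x[1] = 22 and 3·5^1 + 7^1 = 22; x[2] = 124 and 3·5^2 + 7^2 = 124.
Assume x[j] = 3·5^j + 7^j for all 1 ≤ j ≤ k, where k ≥ 2.
Then x[k+1] = 12x[k] − 35x[k−1] = 12·(3·5^k + 7^k) − 35·(3·5^{k−1} + 7^{k−1}) = 3·(12·5 − 35)5^{k−1} + (12·7 − 35)7^{k−1} = 75·5^{k−1} + 49·7^{k−1} = 3·5^{k+1} + 7^{k+1}.
By strong induction, x[n] = 3·5^n + 7^n for all n ≥ 1.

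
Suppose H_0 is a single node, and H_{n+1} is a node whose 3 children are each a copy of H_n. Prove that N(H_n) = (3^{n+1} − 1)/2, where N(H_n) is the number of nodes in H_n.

Base case: N(H_0) = 1, and (3^{0+1} − 1)/2 = 1.
Assume N(H_j) = (3^{j+1} − 1)/2.
Then N(H_{j+1}) = 1 + 3N(H_j) = 1 + 3·(3^{j+1} − 1)/2 = 1 + (3^{j+2} − 3)/2 = (2 + 3^{j+2} − 3)/2 = (3^{j+2} − 1)/2.
Hence N(H_n) = (3^{n+1} − 1)/2 for every n ≥ 0, by induction.

N(H_n) = (3^{n+1} − 1)/2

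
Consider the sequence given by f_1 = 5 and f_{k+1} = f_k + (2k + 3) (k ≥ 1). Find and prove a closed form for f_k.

Claim: f_k = k^2 + 2k + 2.

Base case: f_1 = 5, and 1^2 + 2·1 + 2 = 5.
Assume f_r = r^2 + 2r + 2.
Then f_{r+1} = f_r + (2r + 3) = (r^2 + 2r + 2) + (2r + 3) = r^2 + 4r + 5,
and (r+1)^2 + 2·(r+1) + 2 = r^2 + 4r + 5.
By induction, f_k = k^2 + 2k + 2 for all k ≥ 1.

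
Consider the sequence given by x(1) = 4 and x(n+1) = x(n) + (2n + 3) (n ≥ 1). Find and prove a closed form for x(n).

Claim: x(n) = n^2 + 2n + 1.

Base case: x(1) = 4, and 1^2 + 2·1 + 1 = 4.
Assume x(r) = r^2 + 2r + 1.
Then x(r+1) = x(r) + (2r + 3) = (r^2 + 2r + 1) + (2r + 3) = r^2 + 4r + 4,
and (r+1)^2 + 2·(r+1) + 1 = r^2 + 4r + 4.
This completes the inductive step, so x(n) = n^2 + 2n + 1 for all n ≥ 1.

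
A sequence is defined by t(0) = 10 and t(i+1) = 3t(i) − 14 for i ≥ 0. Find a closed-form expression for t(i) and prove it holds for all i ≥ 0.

Claim: t(i) = 3^{i+1} + 7.

Base case: t(0) = 10, and 3^{0+1} + 7 = 3 + 7 = 10.
Assume t(m) = 3^{m+1} + 7 for some m ≥ 0.
Then t(m+1) = 3t(m) − 14 = 3·(3^{m+1} + 7) − 14 = 3^{m+2} + 21 − 14 = 3^{m+2} + 7.
So the formula holds for m+1, and by induction t(i) = 3^{i+1} + 7 for all i ≥ 0.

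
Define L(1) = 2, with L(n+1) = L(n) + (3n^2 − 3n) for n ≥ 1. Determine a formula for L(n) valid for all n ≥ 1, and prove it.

Claim: L(n) = n^3 − 3n^2 + 2n + 2.

Base case: L(1) = 2, and 1^3 − 3·1^2 + 2·1 + 2 = 2.
Assume L(r) = r^3 − 3r^2 + 2r + 2.
Then L(r+1) = L(r) + (3r^2 − 3r) = (r^3 − 3r^2 + 2r + 2) + (3r^2 − 3r) = r^3 − r + 2,
and (r+1)^3 − 3·(r+1)^2 + 2·(r+1) + 2 = r^3 − r + 2.
By induction, L(n) = n^3 − 3n^2 + 2n + 2 for all n ≥ 1.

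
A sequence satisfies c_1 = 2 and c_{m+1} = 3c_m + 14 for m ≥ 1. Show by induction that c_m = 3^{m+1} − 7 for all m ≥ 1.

Base case: c_1 = 2, and 3^{1+1} − 7 = 9 − 7 = 2.
Assume c_r = 3^{r+1} − 7 for some r ≥ 1.
Then c_{r+1} = 3c_r + 14 = 3·(3^{r+1} − 7) + 14 = 3^{r+2} − 21 + 14 = 3^{r+2} − 7.
So the formula holds for r+1, and by induction c_m = 3^{m+1} − 7 for all m ≥ 1.

c_m = 3^{m+1} − 7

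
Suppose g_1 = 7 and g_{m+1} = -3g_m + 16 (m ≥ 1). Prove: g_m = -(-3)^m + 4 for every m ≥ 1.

Base case: g_1 = 7, and -(-3)^1 + 4 = 3 + 4 = 7.
Assume g_k = -(-3)^k + 4 for some k ≥ 1.
Then g_{k+1} = -3g_k + 16 = -3·(-(-3)^k + 4) + 16 = 3·(-3)^k − 12 + 16 = -(-3)^{k+1} + 4.
Hence g_m = -(-3)^m + 4 for every m ≥ 1, by induction.

g_m = -(-3)^m + 4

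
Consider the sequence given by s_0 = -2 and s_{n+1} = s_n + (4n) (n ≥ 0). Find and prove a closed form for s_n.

Claim: s_n = 2n^2 − 2n − 2.

Base case: s_0 = -2, and 2·0^2 − 2·0 − 2 = -2.
Assume s_k = 2k^2 − 2k − 2.
Then s_{k+1} = s_k + (4k) = (2k^2 − 2k − 2) + (4k) = 2k^2 + 2k − 2,
and 2·(k+1)^2 − 2·(k+1) − 2 = 2k^2 + 2k − 2.
This completes the inductive step, so s_n = 2n^2 − 2n − 2 for all n ≥ 0.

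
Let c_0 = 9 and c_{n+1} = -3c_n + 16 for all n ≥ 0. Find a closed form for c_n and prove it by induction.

Claim: c_n = 5·(-3)^n + 4.

Base case: c_0 = 9, and 5·(-3)^0 + 4 = 5 + 4 = 9.
Assume c_j = 5·(-3)^j + 4 for some j ≥ 0.
Then c_{j+1} = -3c_j + 16 = -3·(5·(-3)^j + 4) + 16 = -15·(-3)^j − 12 + 16 = 5·(-3)^{j+1} + 4.
Hence c_n = 5·(-3)^n + 4 for every n ≥ 0, by induction.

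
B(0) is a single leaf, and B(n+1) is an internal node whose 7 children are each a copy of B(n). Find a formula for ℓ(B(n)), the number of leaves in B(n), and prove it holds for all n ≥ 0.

Claim: ℓ(B(n)) = 7^n.

Base case: ℓ(B(0)) = 1, and 7^0 = 1.
Assume ℓ(B(j)) = 7^j.
Then ℓ(B(j+1)) = 7·ℓ(B(j)) = 7·7^j = 7^{j+1}.
This completes the inductive step, so ℓ(B(n)) = 7^n for all n ≥ 0.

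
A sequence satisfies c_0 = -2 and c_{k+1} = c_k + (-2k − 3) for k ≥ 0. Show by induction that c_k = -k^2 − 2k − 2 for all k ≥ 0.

Base case: c_0 = -2, and -0^2 − 2·0 − 2 = -2.
Assume c_r = -r^2 − 2r − 2.
Then c_{r+1} = c_r + (-2r − 3) = (-r^2 − 2r − 2) + (-2r − 3) = -r^2 − 4r − 5,
and -(r+1)^2 − 2·(r+1) − 2 = -r^2 − 4r − 5.
By induction, c_k = -k^2 − 2k − 2 for all k ≥ 0.

c_k = -k^2 − 2k − 2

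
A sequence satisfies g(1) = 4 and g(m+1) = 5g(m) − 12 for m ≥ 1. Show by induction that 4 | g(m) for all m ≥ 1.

Base case: g(1) = 4 = 4·1, so 4 | g(1).
Assume 4 | g(k), so g(k) = 4t for some integer t.
Then g(k+1) = 5g(k) − 12 = 5·(4t) − 12 = 4(5t − 3), so 4 | g(k+1).
Hence 4 | g(m) for every m ≥ 1, by induction.

4 | g(m)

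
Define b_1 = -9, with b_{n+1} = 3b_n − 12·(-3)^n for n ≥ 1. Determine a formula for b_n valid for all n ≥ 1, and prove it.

Claim: b_n = -3^n + 2·(-3)^n.

Base case: b_1 = -9, and -3^1 + 2·(-3)^1 = -3 − 6 = -9.
Assume b_k = -3^k + 2·(-3)^k for some k ≥ 1.
Then b_{k+1} = 3b_k − 12·(-3)^k = 3·(-3^k + 2·(-3)^k) − 12·(-3)^k = -3^{k+1} + 6·(-3)^k − 12·(-3)^k = -3^{k+1} − 6·(-3)^k = -3^{k+1} + 2·(-3)^{k+1}.
This completes the inductive step, so b_n = -3^n + 2·(-3)^n for all n ≥ 1.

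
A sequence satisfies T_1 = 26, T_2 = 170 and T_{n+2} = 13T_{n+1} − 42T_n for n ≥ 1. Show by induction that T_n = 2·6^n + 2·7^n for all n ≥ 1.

Base cases: T_1 = 26 and 2·6^1 + 2·7^1 = 26; T_2 = 170 and 2·6^2 + 2·7^2 = 170.
Assume T_j = 2·6^j + 2·7^j for all 1 ≤ j ≤ r, where r ≥ 2.
Then T_{r+1} = 13T_r − 42T_{r−1} = 13·(2·6^r + 2·7^r) − 42·(2·6^{r−1} + 2·7^{r−1}) = 2·(13·6 − 42)6^{r−1} + 2·(13·7 − 42)7^{r−1} = 72·6^{r−1} + 98·7^{r−1} = 2·6^{r+1} + 2·7^{r+1}.
So the formula holds for r+1, and by strong induction T_n = 2·6^n + 2·7^n for all n ≥ 1.

T_n = 2·6^n + 2·7^n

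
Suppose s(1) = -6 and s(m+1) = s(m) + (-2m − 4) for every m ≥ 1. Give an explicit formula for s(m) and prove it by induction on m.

Claim: s(m) = -m^2 − 3m − 2.

Base case: s(1) = -6, and -1^2 − 3·1 − 2 = -6.
Assume s(j) = -j^2 − 3j − 2.
Then s(j+1) = s(j) + (-2j − 4) = (-j^2 − 3j − 2) + (-2j − 4) = -j^2 − 5j − 6,
and -(j+1)^2 − 3·(j+1) − 2 = -j^2 − 5j − 6.
By induction, s(m) = -m^2 − 3m − 2 for all m ≥ 1.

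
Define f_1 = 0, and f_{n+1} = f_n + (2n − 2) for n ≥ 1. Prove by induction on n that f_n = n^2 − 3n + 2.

Base case: f_1 = 0, and 1^2 − 3·1 + 2 = 0.
Assume f_k = k^2 − 3k + 2.
Then f_{k+1} = f_k + (2k − 2) = (k^2 − 3k + 2) + (2k − 2) = k^2 − k,
and (k+1)^2 − 3·(k+1) + 2 = k^2 − k.
By induction, f_n = n^2 − 3n + 2 for all n ≥ 1.

f_n = n^2 − 3n + 2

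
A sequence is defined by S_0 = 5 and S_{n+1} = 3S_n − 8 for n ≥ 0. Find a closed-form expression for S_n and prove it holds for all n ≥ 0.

Claim: S_n = 3^n + 4.

Base case: S_0 = 5, and 3^0 + 4 = 1 + 4 = 5.
Assume S_j = 3^j + 4 for some j ≥ 0.
Then S_{j+1} = 3S_j − 8 = 3·(3^j + 4) − 8 = 3^{j+1} + 12 − 8 = 3^{j+1} + 4.
Hence S_n = 3^n + 4 for every n ≥ 0, by induction.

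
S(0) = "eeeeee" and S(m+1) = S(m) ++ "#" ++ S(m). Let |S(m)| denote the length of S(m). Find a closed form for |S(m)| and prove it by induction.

Claim: |S(m)| = 7·2^m − 1.

Base case: |S(0)| = 6, and 7·2^0 − 1 = 6.
Assume |S(j)| = 7·2^j − 1.
Then |S(j+1)| = |S(j)| + 1 + |S(j)| = 2|S(j)| + 1 = 2(7·2^j − 1) + 1 = 7·2^{j+1} − 2 + 1 = 7·2^{j+1} − 1.
By induction, |S(m)| = 7·2^m − 1 for all m ≥ 0.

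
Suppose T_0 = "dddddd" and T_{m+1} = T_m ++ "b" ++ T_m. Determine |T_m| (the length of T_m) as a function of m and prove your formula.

Claim: |T_m| = 7·2^m − 1.

Base case: |T_0| = 6, and 7·2^0 − 1 = 6.
Assume |T_r| = 7·2^r − 1.
Then |T_{r+1}| = |T_r| + 1 + |T_r| = 2|T_r| + 1 = 2(7·2^r − 1) + 1 = 7·2^{r+1} − 2 + 1 = 7·2^{r+1} − 1.
Hence |T_m| = 7·2^m − 1 for every m ≥ 0, by induction.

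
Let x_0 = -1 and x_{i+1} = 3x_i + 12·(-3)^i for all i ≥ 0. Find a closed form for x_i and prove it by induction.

Claim: x_i = 3^i − 2·(-3)^i.

Base case: x_0 = -1, and 3^0 − 2·(-3)^0 = 1 − 2 = -1.
Assume x_r = 3^r − 2·(-3)^r for some r ≥ 0.
Then x_{r+1} = 3x_r + 12·(-3)^r = 3·(3^r − 2·(-3)^r) + 12·(-3)^r = 3^{r+1} − 6·(-3)^r + 12·(-3)^r = 3^{r+1} + 6·(-3)^r = 3^{r+1} − 2·(-3)^{r+1}.
So the formula holds for r+1, and by induction x_i = 3^i − 2·(-3)^i for all i ≥ 0.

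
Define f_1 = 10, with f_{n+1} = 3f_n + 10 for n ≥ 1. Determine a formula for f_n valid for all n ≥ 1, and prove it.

Claim: f_n = 5·3^n − 5.

Base case: f_1 = 10, and 5·3^1 − 5 = 15 − 5 = 10.
Assume f_j = 5·3^j − 5 for some j ≥ 1.
Then f_{j+1} = 3f_j + 10 = 3·(5·3^j − 5) + 10 = 15·3^j − 15 + 10 = 5·3^{j+1} − 5.
This completes the inductive step, so f_n = 5·3^n − 5 for all n ≥ 1.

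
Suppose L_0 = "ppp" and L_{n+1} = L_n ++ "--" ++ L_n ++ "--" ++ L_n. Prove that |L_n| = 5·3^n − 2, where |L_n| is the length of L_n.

Base case: |L_0| = 3, and 5·3^0 − 2 = 3.
Assume |L_j| = 5·3^j − 2.
Then |L_{j+1}| = 3|L_j| + 4 = 3(5·3^j − 2) + 4 = 5·3^{j+1} − 6 + 4 = 5·3^{j+1} − 2.
This completes the inductive step, so |L_n| = 5·3^n − 2 for all n ≥ 0.

|L_n| = 5·3^n − 2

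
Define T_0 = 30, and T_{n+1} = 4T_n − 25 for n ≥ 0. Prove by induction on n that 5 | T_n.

Base case: T_0 = 30 = 5·6, so 5 | T_0.
Assume 5 | T_m, so T_m = 5t for some integer t.
Then T_{m+1} = 4T_m − 25 = 4·(5t) − 25 = 5(4t − 5), so 5 | T_{m+1}.
This completes the inductive step, so 5 | T_n for all n ≥ 0.

5 | T_n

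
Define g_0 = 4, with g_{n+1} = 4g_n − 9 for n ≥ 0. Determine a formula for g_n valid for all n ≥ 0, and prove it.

Claim: g_n = 4^n + 3.

Base case: g_0 = 4, and 4^0 + 3 = 1 + 3 = 4.
Assume g_j = 4^j + 3 for some j ≥ 0.
Then g_{j+1} = 4g_j − 9 = 4·(4^j + 3) − 9 = 4^{j+1} + 12 − 9 = 4^{j+1} + 3.
Hence g_n = 4^n + 3 for every n ≥ 0, by induction.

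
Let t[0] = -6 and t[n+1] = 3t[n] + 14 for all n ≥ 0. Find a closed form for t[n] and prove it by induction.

Claim: t[n] = 3^n − 7.

Base case: t[0] = -6, and 3^0 − 7 = 1 − 7 = -6.
Assume t[k] = 3^k − 7 for some k ≥ 0.
Then t[k+1] = 3t[k] + 14 = 3·(3^k − 7) + 14 = 3^{k+1} − 21 + 14 = 3^{k+1} − 7.
Hence t[n] = 3^n − 7 for every n ≥ 0, by induction.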